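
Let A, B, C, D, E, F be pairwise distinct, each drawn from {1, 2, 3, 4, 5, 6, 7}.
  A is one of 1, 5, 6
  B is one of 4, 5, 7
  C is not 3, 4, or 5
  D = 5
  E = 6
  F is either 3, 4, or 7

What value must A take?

1

D must be 5 (only option left). Strike 5 from A, B.
E must be 6 (only option left). Strike 6 from A, C.
So A = 1.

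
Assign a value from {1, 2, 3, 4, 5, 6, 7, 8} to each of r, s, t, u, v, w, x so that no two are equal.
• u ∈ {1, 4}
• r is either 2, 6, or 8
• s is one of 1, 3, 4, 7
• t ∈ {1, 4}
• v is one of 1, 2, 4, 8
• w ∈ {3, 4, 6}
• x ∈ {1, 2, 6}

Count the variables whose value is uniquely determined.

2

The 7 variables draw from only 7 values {1, 2, 3, 4, 6, 7, 8}, so each is used; only s can be 7, hence s = 7.
The 6 still-open variables together cover exactly {1, 2, 3, 4, 6, 8} — 6 values for 6 variables — and 3 appears only in w's list, so w = 3.
The 2 variables t and u are confined to {1, 4}, which locks those values in; drop them from v, x.
Determined: s=7, w=3. The other variables each still have more than one consistent value. That makes 2.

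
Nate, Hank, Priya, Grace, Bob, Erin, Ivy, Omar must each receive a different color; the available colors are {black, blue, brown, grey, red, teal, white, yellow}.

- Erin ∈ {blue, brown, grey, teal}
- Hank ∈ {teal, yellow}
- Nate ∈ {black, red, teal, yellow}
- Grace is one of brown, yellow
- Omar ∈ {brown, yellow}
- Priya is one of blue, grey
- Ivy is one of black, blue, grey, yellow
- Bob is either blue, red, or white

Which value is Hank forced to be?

Among the 8 variables, white fits only Bob (and all 8 values in {black, blue, brown, grey, red, teal, white, yellow} must be used), so Bob = white.
The 7 still-open variables together cover exactly {black, blue, brown, grey, red, teal, yellow} — 7 values for 7 variables — and red appears only in Nate's list, so Nate = red.
Among the 6 still-open variables, black fits only Ivy (and all 6 values in {black, blue, brown, grey, teal, yellow} must be used), so Ivy = black.
The 2 variables Grace and Omar are confined to {brown, yellow}, which locks those values in; drop them from Hank, Erin.
So Hank = teal.

teal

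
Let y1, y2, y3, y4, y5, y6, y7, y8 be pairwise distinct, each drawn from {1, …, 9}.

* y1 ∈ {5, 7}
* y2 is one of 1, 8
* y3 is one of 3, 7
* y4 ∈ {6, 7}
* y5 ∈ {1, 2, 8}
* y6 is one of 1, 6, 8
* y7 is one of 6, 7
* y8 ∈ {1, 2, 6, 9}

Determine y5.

The 8 variables draw from only 8 values {1, 2, 3, 5, 6, 7, 8, 9}, so each is used; only y3 can be 3, hence y3 = 3.
The 7 still-open variables draw from only 7 values {1, 2, 5, 6, 7, 8, 9}, so each is used; only y1 can be 5, hence y1 = 5.
The 6 still-open variables together cover exactly {1, 2, 6, 7, 8, 9} — 6 values for 6 variables — and 9 appears only in y8's list, so y8 = 9.
The 5 still-open variables together cover exactly {1, 2, 6, 7, 8} — 5 values for 5 variables — and 2 appears only in y5's list, so y5 = 2.

2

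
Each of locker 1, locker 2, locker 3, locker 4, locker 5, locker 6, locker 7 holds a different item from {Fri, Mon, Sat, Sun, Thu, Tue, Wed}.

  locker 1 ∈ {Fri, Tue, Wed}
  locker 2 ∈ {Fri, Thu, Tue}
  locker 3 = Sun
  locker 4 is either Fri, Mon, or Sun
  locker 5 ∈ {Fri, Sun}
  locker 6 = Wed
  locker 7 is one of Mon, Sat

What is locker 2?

Thu

locker 3's domain is down to {Sun}, so locker 3 = Sun. So locker 4, locker 5 can't be Sun.
locker 5 must be Fri (only option left). Strike Fri from locker 1, locker 2, locker 4.
locker 6 must be Wed (only option left). Strike Wed from locker 1.
That leaves locker 1 = Tue. So locker 2 can't be Tue.
So locker 2 = Thu.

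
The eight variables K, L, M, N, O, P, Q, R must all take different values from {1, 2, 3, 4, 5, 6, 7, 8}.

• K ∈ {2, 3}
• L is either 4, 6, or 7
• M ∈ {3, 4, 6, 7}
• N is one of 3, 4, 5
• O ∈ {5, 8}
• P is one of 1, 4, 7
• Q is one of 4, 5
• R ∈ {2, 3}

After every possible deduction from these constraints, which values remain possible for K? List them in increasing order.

2, 3

The 8 variables draw from only 8 values {1, 2, 3, 4, 5, 6, 7, 8}, so each is used; only P can be 1, hence P = 1.
The 7 still-open variables draw from only 7 values {2, 3, 4, 5, 6, 7, 8}, so each is used; only O can be 8, hence O = 8.
K and R between them cover only {2, 3} — a naked pair. Remove those values from M, N.
N and Q share exactly the 2 values {4, 5}; by pigeonhole those values go to them, so strike 4, 5 from L, M.
No further eliminations apply; K can still be any of 2, 3.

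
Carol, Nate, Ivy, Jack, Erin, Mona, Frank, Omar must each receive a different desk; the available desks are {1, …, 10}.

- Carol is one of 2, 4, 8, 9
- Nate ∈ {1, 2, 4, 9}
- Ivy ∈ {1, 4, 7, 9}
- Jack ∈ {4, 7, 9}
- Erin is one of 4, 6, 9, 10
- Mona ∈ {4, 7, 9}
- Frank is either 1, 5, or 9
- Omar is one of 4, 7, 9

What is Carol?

Jack, Mona, Omar share exactly the 3 values {4, 7, 9}; by pigeonhole those values go to them, so strike 4, 7, 9 from Carol, Nate, Ivy, Erin, Frank.
Ivy must be 1 (only option left). Remove 1 from Nate, Frank.
That leaves Frank = 5.
Nate has just one choice, so Nate = 2. Remove 2 from Carol.
So Carol = 8.

8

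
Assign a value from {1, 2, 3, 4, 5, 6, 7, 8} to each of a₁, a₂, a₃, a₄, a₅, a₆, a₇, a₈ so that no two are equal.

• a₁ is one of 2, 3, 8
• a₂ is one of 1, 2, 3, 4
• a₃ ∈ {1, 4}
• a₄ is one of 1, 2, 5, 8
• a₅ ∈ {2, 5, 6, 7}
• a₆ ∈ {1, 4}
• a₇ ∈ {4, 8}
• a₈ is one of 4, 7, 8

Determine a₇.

The 8 variables together cover exactly {1, 2, 3, 4, 5, 6, 7, 8} — 8 values for 8 variables — and 6 appears only in a₅'s list, so a₅ = 6.
Among the 7 still-open variables, 5 fits only a₄ (and all 7 values in {1, 2, 3, 4, 5, 7, 8} must be used), so a₄ = 5.
Among the 6 still-open variables, 7 fits only a₈ (and all 6 values in {1, 2, 3, 4, 7, 8} must be used), so a₈ = 7.
a₃ and a₆ between them cover only {1, 4} — a naked pair. Remove those values from a₂, a₇.
So a₇ = 8.

8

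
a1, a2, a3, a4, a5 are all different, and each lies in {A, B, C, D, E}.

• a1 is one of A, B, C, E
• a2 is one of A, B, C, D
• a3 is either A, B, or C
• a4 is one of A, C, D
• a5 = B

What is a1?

E

a5's domain is down to {B}, so a5 = B. Eliminate B elsewhere: a1, a2, a3.
The 4 still-open variables draw from only 4 values {A, C, D, E}, so each is used; only a1 can be E, hence a1 = E.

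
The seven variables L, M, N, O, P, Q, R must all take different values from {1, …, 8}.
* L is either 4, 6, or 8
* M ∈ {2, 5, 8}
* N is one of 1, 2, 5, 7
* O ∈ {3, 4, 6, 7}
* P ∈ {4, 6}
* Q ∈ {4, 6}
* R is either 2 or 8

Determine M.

5

The 2 variables P and Q are confined to {4, 6}, which locks those values in; drop them from L, O.
L has just one choice, so L = 8. So M, R can't be 8.
R's domain is down to {2}, so R = 2. Eliminate 2 elsewhere: M, N.
So M = 5.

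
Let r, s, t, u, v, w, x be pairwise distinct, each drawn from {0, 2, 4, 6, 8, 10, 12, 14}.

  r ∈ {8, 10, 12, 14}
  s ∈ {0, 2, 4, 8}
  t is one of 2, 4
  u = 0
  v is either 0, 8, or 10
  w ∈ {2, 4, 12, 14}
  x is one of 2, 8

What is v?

u's domain is down to {0}, so u = 0. So s, v can't be 0.
s, t, x share exactly the 3 values {2, 4, 8}; by pigeonhole those values go to them, so strike 2, 4, 8 from r, v, w.
So v = 10.

10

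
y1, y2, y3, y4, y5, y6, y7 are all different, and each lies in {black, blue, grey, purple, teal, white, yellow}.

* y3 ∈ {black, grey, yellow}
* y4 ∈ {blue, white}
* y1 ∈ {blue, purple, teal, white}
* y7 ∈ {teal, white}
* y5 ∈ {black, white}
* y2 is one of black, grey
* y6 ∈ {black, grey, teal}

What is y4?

The 7 variables draw from only 7 values {black, blue, grey, purple, teal, white, yellow}, so each is used; only y1 can be purple, hence y1 = purple.
The 6 still-open variables together cover exactly {black, blue, grey, teal, white, yellow} — 6 values for 6 variables — and blue appears only in y4's list, so y4 = blue.

blue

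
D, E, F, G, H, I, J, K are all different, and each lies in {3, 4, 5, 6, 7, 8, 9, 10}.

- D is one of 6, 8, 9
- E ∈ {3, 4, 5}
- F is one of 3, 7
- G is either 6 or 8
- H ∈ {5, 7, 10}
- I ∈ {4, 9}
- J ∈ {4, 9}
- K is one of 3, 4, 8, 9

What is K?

3

The 8 variables draw from only 8 values {3, 4, 5, 6, 7, 8, 9, 10}, so each is used; only H can be 10, hence H = 10.
The 7 still-open variables draw from only 7 values {3, 4, 5, 6, 7, 8, 9}, so each is used; only E can be 5, hence E = 5.
The 6 still-open variables draw from only 6 values {3, 4, 6, 7, 8, 9}, so each is used; only F can be 7, hence F = 7.
The 5 still-open variables draw from only 5 values {3, 4, 6, 8, 9}, so each is used; only K can be 3, hence K = 3.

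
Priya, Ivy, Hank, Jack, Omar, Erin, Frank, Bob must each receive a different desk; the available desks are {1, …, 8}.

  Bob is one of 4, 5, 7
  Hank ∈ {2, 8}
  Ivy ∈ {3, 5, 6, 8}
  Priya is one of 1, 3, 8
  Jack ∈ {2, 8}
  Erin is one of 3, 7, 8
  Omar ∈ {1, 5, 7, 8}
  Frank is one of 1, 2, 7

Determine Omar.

The 8 variables together cover exactly {1, 2, 3, 4, 5, 6, 7, 8} — 8 values for 8 variables — and 4 appears only in Bob's list, so Bob = 4.
Among the 7 still-open variables, 6 fits only Ivy (and all 7 values in {1, 2, 3, 5, 6, 7, 8} must be used), so Ivy = 6.
Among the 6 still-open variables, 5 fits only Omar (and all 6 values in {1, 2, 3, 5, 7, 8} must be used), so Omar = 5.

5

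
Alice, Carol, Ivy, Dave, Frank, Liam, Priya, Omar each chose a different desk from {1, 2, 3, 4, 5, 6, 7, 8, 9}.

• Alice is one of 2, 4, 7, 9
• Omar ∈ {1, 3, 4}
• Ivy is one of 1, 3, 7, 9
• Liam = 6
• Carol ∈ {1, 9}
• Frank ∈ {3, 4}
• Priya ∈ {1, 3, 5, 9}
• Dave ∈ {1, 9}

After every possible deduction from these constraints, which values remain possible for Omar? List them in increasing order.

3, 4

Liam's domain is down to {6}, so Liam = 6.
The 7 still-open variables together cover exactly {1, 2, 3, 4, 5, 7, 9} — 7 values for 7 variables — and 2 appears only in Alice's list, so Alice = 2.
Among the 6 still-open variables, 5 fits only Priya (and all 6 values in {1, 3, 4, 5, 7, 9} must be used), so Priya = 5.
Among the 5 still-open variables, 7 fits only Ivy (and all 5 values in {1, 3, 4, 7, 9} must be used), so Ivy = 7.
The 2 variables Carol and Dave are confined to {1, 9}, which locks those values in; drop them from Omar.
No further eliminations apply; Omar can still be any of 3, 4.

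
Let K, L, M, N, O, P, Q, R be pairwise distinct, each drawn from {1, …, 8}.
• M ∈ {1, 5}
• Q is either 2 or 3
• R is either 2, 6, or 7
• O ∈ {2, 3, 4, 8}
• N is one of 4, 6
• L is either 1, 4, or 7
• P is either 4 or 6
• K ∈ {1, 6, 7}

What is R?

The 8 variables draw from only 8 values {1, 2, 3, 4, 5, 6, 7, 8}, so each is used; only M can be 5, hence M = 5.
Among the 7 still-open variables, 8 fits only O (and all 7 values in {1, 2, 3, 4, 6, 7, 8} must be used), so O = 8.
Among the 6 still-open variables, 3 fits only Q (and all 6 values in {1, 2, 3, 4, 6, 7} must be used), so Q = 3.
The 5 still-open variables draw from only 5 values {1, 2, 4, 6, 7}, so each is used; only R can be 2, hence R = 2.

2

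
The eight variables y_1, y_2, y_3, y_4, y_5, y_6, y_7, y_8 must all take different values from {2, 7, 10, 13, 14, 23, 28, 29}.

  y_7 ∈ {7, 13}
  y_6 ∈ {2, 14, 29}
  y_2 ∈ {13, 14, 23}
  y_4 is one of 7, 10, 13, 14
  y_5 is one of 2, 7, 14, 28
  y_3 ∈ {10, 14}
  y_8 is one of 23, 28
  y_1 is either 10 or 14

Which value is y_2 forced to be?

23

Among the 8 variables, 29 fits only y_6 (and all 8 values in {2, 7, 10, 13, 14, 23, 28, 29} must be used), so y_6 = 29.
The 7 still-open variables together cover exactly {2, 7, 10, 13, 14, 23, 28} — 7 values for 7 variables — and 2 appears only in y_5's list, so y_5 = 2.
Among the 6 still-open variables, 28 fits only y_8 (and all 6 values in {7, 10, 13, 14, 23, 28} must be used), so y_8 = 28.
Among the 5 still-open variables, 23 fits only y_2 (and all 5 values in {7, 10, 13, 14, 23} must be used), so y_2 = 23.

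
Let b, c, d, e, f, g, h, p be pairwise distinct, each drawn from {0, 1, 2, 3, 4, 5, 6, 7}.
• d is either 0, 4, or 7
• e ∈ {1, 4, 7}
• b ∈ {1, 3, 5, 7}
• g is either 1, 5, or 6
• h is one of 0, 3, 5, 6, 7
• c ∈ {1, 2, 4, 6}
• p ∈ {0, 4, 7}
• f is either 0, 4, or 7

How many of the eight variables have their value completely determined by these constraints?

2

The 8 variables draw from only 8 values {0, 1, 2, 3, 4, 5, 6, 7}, so each is used; only c can be 2, hence c = 2.
The 3 variables d, f, p are confined to {0, 4, 7}, which locks those values in; drop them from b, e, h.
e's domain is down to {1}, so e = 1. Remove 1 from b, g.
Determined: c=2, e=1. The other variables each still have more than one consistent value. That makes 2.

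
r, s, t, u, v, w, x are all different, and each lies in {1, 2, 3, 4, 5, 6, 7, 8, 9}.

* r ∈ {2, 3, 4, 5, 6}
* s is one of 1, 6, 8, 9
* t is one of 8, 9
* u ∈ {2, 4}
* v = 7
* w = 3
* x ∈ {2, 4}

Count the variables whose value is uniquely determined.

v must be 7 (only option left).
That leaves w = 3. Eliminate 3 elsewhere: r.
u and x between them cover only {2, 4} — a naked pair. Remove those values from r.
Determined: v=7, w=3. The other variables each still have more than one consistent value. That makes 2.

2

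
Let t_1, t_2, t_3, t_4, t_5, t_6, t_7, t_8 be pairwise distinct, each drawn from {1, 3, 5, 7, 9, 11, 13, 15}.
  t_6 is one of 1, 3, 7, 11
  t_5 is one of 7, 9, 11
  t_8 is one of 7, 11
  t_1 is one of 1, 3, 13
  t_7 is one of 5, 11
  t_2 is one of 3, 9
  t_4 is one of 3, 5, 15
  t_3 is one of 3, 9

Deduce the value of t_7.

5

Among the 8 variables, 13 fits only t_1 (and all 8 values in {1, 3, 5, 7, 9, 11, 13, 15} must be used), so t_1 = 13.
The 7 still-open variables draw from only 7 values {1, 3, 5, 7, 9, 11, 15}, so each is used; only t_6 can be 1, hence t_6 = 1.
The 6 still-open variables draw from only 6 values {3, 5, 7, 9, 11, 15}, so each is used; only t_4 can be 15, hence t_4 = 15.
The 5 still-open variables draw from only 5 values {3, 5, 7, 9, 11}, so each is used; only t_7 can be 5, hence t_7 = 5.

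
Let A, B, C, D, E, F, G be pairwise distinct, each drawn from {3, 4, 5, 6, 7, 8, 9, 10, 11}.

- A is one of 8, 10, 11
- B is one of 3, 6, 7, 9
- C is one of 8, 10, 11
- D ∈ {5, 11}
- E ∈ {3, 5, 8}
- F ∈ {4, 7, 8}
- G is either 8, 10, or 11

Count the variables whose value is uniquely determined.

2

The 3 variables A, C, G are confined to {8, 10, 11}, which locks those values in; drop them from D, E, F.
D's domain is down to {5}, so D = 5. Remove 5 from E.
E's domain is down to {3}, so E = 3. Strike 3 from B.
Determined: D=5, E=3. The other variables each still have more than one consistent value. That makes 2.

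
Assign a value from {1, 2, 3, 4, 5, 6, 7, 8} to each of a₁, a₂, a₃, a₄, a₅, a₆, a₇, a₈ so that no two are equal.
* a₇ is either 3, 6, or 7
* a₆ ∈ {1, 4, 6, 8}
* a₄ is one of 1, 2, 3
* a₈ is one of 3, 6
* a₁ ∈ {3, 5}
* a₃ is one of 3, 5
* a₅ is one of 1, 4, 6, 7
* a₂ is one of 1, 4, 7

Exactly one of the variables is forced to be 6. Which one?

The 8 variables together cover exactly {1, 2, 3, 4, 5, 6, 7, 8} — 8 values for 8 variables — and 2 appears only in a₄'s list, so a₄ = 2.
Among the 7 still-open variables, 8 fits only a₆ (and all 7 values in {1, 3, 4, 5, 6, 7, 8} must be used), so a₆ = 8.
a₁ and a₃ between them cover only {3, 5} — a naked pair. Remove those values from a₇, a₈.
So 6 goes to a₈.

a₈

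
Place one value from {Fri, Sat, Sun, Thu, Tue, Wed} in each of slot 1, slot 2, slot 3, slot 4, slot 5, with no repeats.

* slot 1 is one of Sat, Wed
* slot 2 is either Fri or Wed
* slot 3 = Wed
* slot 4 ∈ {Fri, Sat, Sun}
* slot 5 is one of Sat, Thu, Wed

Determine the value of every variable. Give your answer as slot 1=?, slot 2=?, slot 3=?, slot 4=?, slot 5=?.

slot 1=Sat, slot 2=Fri, slot 3=Wed, slot 4=Sun, slot 5=Thu

slot 3's domain is down to {Wed}, so slot 3 = Wed. Eliminate Wed elsewhere: slot 1, slot 2, slot 5.
slot 1 has just one choice, so slot 1 = Sat. Eliminate Sat elsewhere: slot 4, slot 5.
slot 2 has just one choice, so slot 2 = Fri. So slot 4 can't be Fri.
That leaves slot 4 = Sun.
slot 5 has just one choice, so slot 5 = Thu.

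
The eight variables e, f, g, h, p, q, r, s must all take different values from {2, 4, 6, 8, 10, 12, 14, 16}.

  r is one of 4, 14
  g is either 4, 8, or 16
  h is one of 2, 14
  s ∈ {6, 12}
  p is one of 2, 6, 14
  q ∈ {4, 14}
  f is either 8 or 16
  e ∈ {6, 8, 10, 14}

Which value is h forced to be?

2

The 8 variables draw from only 8 values {2, 4, 6, 8, 10, 12, 14, 16}, so each is used; only e can be 10, hence e = 10.
Among the 7 still-open variables, 12 fits only s (and all 7 values in {2, 4, 6, 8, 12, 14, 16} must be used), so s = 12.
The 6 still-open variables together cover exactly {2, 4, 6, 8, 14, 16} — 6 values for 6 variables — and 6 appears only in p's list, so p = 6.
The 5 still-open variables draw from only 5 values {2, 4, 8, 14, 16}, so each is used; only h can be 2, hence h = 2.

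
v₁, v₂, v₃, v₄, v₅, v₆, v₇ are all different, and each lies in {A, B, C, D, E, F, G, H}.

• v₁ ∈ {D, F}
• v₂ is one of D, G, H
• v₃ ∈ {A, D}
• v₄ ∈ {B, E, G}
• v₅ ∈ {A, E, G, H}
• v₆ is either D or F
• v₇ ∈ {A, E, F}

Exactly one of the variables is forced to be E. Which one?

The 7 variables draw from only 7 values {A, B, D, E, F, G, H}, so each is used; only v₄ can be B, hence v₄ = B.
The 2 variables v₁ and v₆ are confined to {D, F}, which locks those values in; drop them from v₂, v₃, v₇.
v₃ must be A (only option left). Eliminate A elsewhere: v₅, v₇.
So E goes to v₇.

v₇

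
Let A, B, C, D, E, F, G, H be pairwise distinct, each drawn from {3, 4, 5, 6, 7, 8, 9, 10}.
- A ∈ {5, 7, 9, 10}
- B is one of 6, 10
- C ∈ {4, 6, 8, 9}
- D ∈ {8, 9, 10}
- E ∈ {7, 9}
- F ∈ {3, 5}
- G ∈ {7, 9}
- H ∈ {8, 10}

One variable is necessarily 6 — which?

B

The 8 variables together cover exactly {3, 4, 5, 6, 7, 8, 9, 10} — 8 values for 8 variables — and 3 appears only in F's list, so F = 3.
The 7 still-open variables together cover exactly {4, 5, 6, 7, 8, 9, 10} — 7 values for 7 variables — and 4 appears only in C's list, so C = 4.
The 6 still-open variables draw from only 6 values {5, 6, 7, 8, 9, 10}, so each is used; only A can be 5, hence A = 5.
The 5 still-open variables together cover exactly {6, 7, 8, 9, 10} — 5 values for 5 variables — and 6 appears only in B's list, so B = 6.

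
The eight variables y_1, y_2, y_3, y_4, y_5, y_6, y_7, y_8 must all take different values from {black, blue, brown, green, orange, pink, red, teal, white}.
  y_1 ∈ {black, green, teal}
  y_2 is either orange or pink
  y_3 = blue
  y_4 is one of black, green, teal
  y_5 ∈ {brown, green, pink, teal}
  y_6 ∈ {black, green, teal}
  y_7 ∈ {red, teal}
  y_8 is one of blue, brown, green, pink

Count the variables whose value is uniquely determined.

3

y_3 has just one choice, so y_3 = blue. Eliminate blue elsewhere: y_8.
Among the 7 still-open variables, orange fits only y_2 (and all 7 values in {black, brown, green, orange, pink, red, teal} must be used), so y_2 = orange.
Among the 6 still-open variables, red fits only y_7 (and all 6 values in {black, brown, green, pink, red, teal} must be used), so y_7 = red.
y_1, y_4, y_6 between them cover only {black, green, teal} — a naked triple. Remove those values from y_5, y_8.
Determined: y_2=orange, y_3=blue, y_7=red. The other variables each still have more than one consistent value. That makes 3.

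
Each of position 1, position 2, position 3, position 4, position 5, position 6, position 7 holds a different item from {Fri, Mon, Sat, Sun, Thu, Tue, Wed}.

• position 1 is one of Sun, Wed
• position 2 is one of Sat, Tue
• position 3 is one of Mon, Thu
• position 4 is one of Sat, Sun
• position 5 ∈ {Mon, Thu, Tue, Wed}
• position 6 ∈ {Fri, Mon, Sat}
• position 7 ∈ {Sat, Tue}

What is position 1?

Wed

The 7 variables draw from only 7 values {Fri, Mon, Sat, Sun, Thu, Tue, Wed}, so each is used; only position 6 can be Fri, hence position 6 = Fri.
The 2 variables position 2 and position 7 are confined to {Sat, Tue}, which locks those values in; drop them from position 4, position 5.
That leaves position 4 = Sun. Eliminate Sun elsewhere: position 1.
So position 1 = Wed.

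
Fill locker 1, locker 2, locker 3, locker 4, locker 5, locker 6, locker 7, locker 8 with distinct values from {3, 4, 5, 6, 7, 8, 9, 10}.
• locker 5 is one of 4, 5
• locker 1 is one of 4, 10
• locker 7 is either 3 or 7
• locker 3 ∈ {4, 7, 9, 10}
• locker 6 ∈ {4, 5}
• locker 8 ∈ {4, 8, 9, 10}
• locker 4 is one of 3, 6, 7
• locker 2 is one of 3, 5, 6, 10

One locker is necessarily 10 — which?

The 8 variables draw from only 8 values {3, 4, 5, 6, 7, 8, 9, 10}, so each is used; only locker 8 can be 8, hence locker 8 = 8.
The 7 still-open variables together cover exactly {3, 4, 5, 6, 7, 9, 10} — 7 values for 7 variables — and 9 appears only in locker 3's list, so locker 3 = 9.
locker 5 and locker 6 between them cover only {4, 5} — a naked pair. Remove those values from locker 1, locker 2.
So 10 goes to locker 1.

locker 1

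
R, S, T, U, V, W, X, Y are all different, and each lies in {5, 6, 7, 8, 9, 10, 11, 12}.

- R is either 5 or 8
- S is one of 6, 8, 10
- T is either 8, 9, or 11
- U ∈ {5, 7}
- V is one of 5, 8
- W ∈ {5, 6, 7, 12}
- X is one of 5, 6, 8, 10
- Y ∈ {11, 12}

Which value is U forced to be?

The 8 variables draw from only 8 values {5, 6, 7, 8, 9, 10, 11, 12}, so each is used; only T can be 9, hence T = 9.
The 7 still-open variables together cover exactly {5, 6, 7, 8, 10, 11, 12} — 7 values for 7 variables — and 11 appears only in Y's list, so Y = 11.
The 6 still-open variables draw from only 6 values {5, 6, 7, 8, 10, 12}, so each is used; only W can be 12, hence W = 12.
The 5 still-open variables together cover exactly {5, 6, 7, 8, 10} — 5 values for 5 variables — and 7 appears only in U's list, so U = 7.

7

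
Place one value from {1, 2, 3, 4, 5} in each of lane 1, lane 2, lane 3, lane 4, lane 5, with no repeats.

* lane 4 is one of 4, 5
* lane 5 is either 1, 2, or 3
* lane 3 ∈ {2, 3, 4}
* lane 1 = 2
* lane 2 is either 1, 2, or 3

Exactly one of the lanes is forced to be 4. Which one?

lane 3

lane 1's domain is down to {2}, so lane 1 = 2. Remove 2 from lane 2, lane 3, lane 5.
Among the 4 still-open variables, 5 fits only lane 4 (and all 4 values in {1, 3, 4, 5} must be used), so lane 4 = 5.
The 3 still-open variables draw from only 3 values {1, 3, 4}, so each is used; only lane 3 can be 4, hence lane 3 = 4.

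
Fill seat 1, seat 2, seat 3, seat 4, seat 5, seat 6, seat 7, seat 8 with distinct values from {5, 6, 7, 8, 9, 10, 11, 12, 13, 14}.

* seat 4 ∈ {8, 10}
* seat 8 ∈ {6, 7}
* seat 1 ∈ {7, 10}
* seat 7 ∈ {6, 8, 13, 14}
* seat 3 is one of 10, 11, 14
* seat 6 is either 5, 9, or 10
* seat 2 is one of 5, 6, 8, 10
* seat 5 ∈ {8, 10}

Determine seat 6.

The 2 variables seat 4 and seat 5 are confined to {8, 10}, which locks those values in; drop them from seat 1, seat 2, seat 3, seat 6, seat 7.
seat 1's domain is down to {7}, so seat 1 = 7. Strike 7 from seat 8.
seat 8 must be 6 (only option left). Eliminate 6 elsewhere: seat 2, seat 7.
seat 2 has just one choice, so seat 2 = 5. So seat 6 can't be 5.
So seat 6 = 9.

9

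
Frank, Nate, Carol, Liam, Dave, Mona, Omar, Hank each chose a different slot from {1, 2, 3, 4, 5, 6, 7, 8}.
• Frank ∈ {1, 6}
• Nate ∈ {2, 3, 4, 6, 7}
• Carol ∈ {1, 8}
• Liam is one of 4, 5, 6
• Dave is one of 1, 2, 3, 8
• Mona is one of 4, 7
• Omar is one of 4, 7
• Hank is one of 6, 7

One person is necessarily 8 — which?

The 8 variables together cover exactly {1, 2, 3, 4, 5, 6, 7, 8} — 8 values for 8 variables — and 5 appears only in Liam's list, so Liam = 5.
Mona and Omar share exactly the 2 values {4, 7}; by pigeonhole those values go to them, so strike 4, 7 from Nate, Hank.
Hank has just one choice, so Hank = 6. Eliminate 6 elsewhere: Frank, Nate.
Frank must be 1 (only option left). Remove 1 from Carol, Dave.
So 8 goes to Carol.

Carol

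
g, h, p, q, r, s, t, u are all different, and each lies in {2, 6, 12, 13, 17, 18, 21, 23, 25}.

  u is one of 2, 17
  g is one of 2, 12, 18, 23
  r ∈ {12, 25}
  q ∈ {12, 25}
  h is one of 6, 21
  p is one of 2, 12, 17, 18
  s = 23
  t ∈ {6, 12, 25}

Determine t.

s must be 23 (only option left). Eliminate 23 elsewhere: g.
The 7 still-open variables draw from only 7 values {2, 6, 12, 17, 18, 21, 25}, so each is used; only h can be 21, hence h = 21.
Among the 6 still-open variables, 6 fits only t (and all 6 values in {2, 6, 12, 17, 18, 25} must be used), so t = 6.

6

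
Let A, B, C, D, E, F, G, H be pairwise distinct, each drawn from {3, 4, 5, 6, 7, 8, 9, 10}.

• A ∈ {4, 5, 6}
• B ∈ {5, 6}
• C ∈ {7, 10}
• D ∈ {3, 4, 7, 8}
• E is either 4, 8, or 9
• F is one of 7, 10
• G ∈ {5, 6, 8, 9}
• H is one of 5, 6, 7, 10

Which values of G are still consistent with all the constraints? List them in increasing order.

8, 9

The 8 variables draw from only 8 values {3, 4, 5, 6, 7, 8, 9, 10}, so each is used; only D can be 3, hence D = 3.
C and F between them cover only {7, 10} — a naked pair. Remove those values from H.
B and H between them cover only {5, 6} — a naked pair. Remove those values from A, G.
A's domain is down to {4}, so A = 4. Remove 4 from E.
No further eliminations apply; G can still be any of 8, 9.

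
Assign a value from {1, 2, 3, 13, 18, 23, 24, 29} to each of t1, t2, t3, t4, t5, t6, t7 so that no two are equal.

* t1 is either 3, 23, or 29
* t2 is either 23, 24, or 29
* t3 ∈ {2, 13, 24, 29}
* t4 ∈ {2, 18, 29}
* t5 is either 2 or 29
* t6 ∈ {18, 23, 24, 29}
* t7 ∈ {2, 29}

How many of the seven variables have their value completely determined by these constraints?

3

Among the 7 variables, 3 fits only t1 (and all 7 values in {2, 3, 13, 18, 23, 24, 29} must be used), so t1 = 3.
The 6 still-open variables together cover exactly {2, 13, 18, 23, 24, 29} — 6 values for 6 variables — and 13 appears only in t3's list, so t3 = 13.
The 2 variables t5 and t7 are confined to {2, 29}, which locks those values in; drop them from t2, t4, t6.
t4's domain is down to {18}, so t4 = 18. Remove 18 from t6.
Determined: t1=3, t3=13, t4=18. The other variables each still have more than one consistent value. That makes 3.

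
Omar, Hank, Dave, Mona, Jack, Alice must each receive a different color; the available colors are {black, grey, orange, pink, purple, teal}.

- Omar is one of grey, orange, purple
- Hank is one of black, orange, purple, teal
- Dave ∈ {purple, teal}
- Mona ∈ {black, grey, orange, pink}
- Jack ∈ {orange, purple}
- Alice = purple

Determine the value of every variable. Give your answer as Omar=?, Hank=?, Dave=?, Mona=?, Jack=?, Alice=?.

Alice's domain is down to {purple}, so Alice = purple. So Omar, Hank, Dave, Jack can't be purple.
That leaves Dave = teal. Eliminate teal elsewhere: Hank.
That leaves Jack = orange. Remove orange from Omar, Hank, Mona.
Omar has just one choice, so Omar = grey. Remove grey from Mona.
Hank's domain is down to {black}, so Hank = black. Strike black from Mona.
Mona has just one choice, so Mona = pink.

Omar=grey, Hank=black, Dave=teal, Mona=pink, Jack=orange, Alice=purple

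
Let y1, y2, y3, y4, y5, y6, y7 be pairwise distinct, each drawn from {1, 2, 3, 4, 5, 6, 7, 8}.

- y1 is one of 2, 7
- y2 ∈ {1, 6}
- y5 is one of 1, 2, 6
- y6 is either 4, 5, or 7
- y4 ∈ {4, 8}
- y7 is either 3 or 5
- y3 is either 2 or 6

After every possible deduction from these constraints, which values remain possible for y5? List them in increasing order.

The 3 variables y2, y3, y5 are confined to {1, 2, 6}, which locks those values in; drop them from y1.
y1 must be 7 (only option left). Eliminate 7 elsewhere: y6.
No further eliminations apply; y5 can still be any of 1, 2, 6.

1, 2, 6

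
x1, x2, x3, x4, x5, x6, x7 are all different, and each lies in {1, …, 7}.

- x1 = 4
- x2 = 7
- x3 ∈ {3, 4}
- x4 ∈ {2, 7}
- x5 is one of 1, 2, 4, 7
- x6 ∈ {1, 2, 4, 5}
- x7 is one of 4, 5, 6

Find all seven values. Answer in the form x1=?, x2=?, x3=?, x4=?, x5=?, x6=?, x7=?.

x1=4, x2=7, x3=3, x4=2, x5=1, x6=5, x7=6

x1's domain is down to {4}, so x1 = 4. So x3, x5, x6, x7 can't be 4.
x2 has just one choice, so x2 = 7. Eliminate 7 elsewhere: x4, x5.
x3's domain is down to {3}, so x3 = 3.
x4's domain is down to {2}, so x4 = 2. So x5, x6 can't be 2.
x5's domain is down to {1}, so x5 = 1. So x6 can't be 1.
x6 has just one choice, so x6 = 5. Strike 5 from x7.
x7 must be 6 (only option left).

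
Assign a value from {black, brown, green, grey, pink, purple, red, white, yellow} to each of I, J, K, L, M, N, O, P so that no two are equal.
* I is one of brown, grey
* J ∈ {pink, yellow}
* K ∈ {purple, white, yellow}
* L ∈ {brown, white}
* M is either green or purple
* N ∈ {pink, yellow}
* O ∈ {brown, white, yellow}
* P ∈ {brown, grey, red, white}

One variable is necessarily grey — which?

I

The 8 variables together cover exactly {brown, green, grey, pink, purple, red, white, yellow} — 8 values for 8 variables — and green appears only in M's list, so M = green.
The 7 still-open variables draw from only 7 values {brown, grey, pink, purple, red, white, yellow}, so each is used; only K can be purple, hence K = purple.
The 6 still-open variables draw from only 6 values {brown, grey, pink, red, white, yellow}, so each is used; only P can be red, hence P = red.
The 5 still-open variables together cover exactly {brown, grey, pink, white, yellow} — 5 values for 5 variables — and grey appears only in I's list, so I = grey.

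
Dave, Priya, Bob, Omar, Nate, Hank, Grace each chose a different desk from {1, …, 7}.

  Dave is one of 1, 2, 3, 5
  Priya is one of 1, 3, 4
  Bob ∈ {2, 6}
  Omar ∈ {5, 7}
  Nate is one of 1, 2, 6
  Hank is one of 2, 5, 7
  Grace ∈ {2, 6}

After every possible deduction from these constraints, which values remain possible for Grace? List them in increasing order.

The 7 variables together cover exactly {1, 2, 3, 4, 5, 6, 7} — 7 values for 7 variables — and 4 appears only in Priya's list, so Priya = 4.
Among the 6 still-open variables, 3 fits only Dave (and all 6 values in {1, 2, 3, 5, 6, 7} must be used), so Dave = 3.
Among the 5 still-open variables, 1 fits only Nate (and all 5 values in {1, 2, 5, 6, 7} must be used), so Nate = 1.
Bob and Grace share exactly the 2 values {2, 6}; by pigeonhole those values go to them, so strike 2, 6 from Hank.
No further eliminations apply; Grace can still be any of 2, 6.

2, 6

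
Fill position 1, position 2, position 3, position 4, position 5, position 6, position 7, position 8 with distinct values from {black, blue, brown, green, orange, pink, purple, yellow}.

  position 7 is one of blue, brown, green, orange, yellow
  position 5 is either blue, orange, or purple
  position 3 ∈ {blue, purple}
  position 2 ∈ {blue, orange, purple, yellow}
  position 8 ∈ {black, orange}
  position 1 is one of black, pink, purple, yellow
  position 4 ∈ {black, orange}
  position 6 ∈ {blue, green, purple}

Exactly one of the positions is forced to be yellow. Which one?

The 8 variables draw from only 8 values {black, blue, brown, green, orange, pink, purple, yellow}, so each is used; only position 7 can be brown, hence position 7 = brown.
Among the 7 still-open variables, green fits only position 6 (and all 7 values in {black, blue, green, orange, pink, purple, yellow} must be used), so position 6 = green.
The 6 still-open variables draw from only 6 values {black, blue, orange, pink, purple, yellow}, so each is used; only position 1 can be pink, hence position 1 = pink.
The 5 still-open variables together cover exactly {black, blue, orange, purple, yellow} — 5 values for 5 variables — and yellow appears only in position 2's list, so position 2 = yellow.

position 2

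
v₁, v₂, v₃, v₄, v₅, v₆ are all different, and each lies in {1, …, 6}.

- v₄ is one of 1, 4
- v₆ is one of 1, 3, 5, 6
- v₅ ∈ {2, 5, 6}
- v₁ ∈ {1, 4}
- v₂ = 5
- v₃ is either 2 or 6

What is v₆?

3

v₂ must be 5 (only option left). Remove 5 from v₅, v₆.
The 5 still-open variables draw from only 5 values {1, 2, 3, 4, 6}, so each is used; only v₆ can be 3, hence v₆ = 3.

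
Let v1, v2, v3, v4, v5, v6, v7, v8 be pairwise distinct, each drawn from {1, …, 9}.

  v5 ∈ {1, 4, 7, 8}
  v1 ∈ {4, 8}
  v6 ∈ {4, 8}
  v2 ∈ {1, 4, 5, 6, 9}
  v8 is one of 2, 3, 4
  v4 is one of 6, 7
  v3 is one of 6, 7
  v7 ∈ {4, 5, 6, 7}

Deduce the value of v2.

v1 and v6 between them cover only {4, 8} — a naked pair. Remove those values from v2, v5, v7, v8.
v3 and v4 share exactly the 2 values {6, 7}; by pigeonhole those values go to them, so strike 6, 7 from v2, v5, v7.
v5 has just one choice, so v5 = 1. Eliminate 1 elsewhere: v2.
v7 has just one choice, so v7 = 5. Strike 5 from v2.
So v2 = 9.

9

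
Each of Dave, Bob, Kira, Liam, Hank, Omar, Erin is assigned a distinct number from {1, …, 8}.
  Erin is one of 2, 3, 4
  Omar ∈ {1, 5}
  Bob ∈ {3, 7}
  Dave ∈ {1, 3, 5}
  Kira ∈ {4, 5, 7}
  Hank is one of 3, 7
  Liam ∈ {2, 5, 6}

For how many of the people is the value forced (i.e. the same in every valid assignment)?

The 7 variables together cover exactly {1, 2, 3, 4, 5, 6, 7} — 7 values for 7 variables — and 6 appears only in Liam's list, so Liam = 6.
The 6 still-open variables draw from only 6 values {1, 2, 3, 4, 5, 7}, so each is used; only Erin can be 2, hence Erin = 2.
The 5 still-open variables draw from only 5 values {1, 3, 4, 5, 7}, so each is used; only Kira can be 4, hence Kira = 4.
Bob and Hank share exactly the 2 values {3, 7}; by pigeonhole those values go to them, so strike 3, 7 from Dave.
Determined: Kira=4, Liam=6, Erin=2. The other people each still have more than one consistent value. That makes 3.

3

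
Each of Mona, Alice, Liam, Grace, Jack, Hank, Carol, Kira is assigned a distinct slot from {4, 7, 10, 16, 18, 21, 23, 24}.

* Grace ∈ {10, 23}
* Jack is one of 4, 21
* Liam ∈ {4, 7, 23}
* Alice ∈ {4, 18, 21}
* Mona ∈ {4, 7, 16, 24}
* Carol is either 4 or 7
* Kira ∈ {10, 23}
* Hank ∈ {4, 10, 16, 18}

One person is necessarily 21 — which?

The 8 variables together cover exactly {4, 7, 10, 16, 18, 21, 23, 24} — 8 values for 8 variables — and 24 appears only in Mona's list, so Mona = 24.
The 7 still-open variables draw from only 7 values {4, 7, 10, 16, 18, 21, 23}, so each is used; only Hank can be 16, hence Hank = 16.
The 6 still-open variables together cover exactly {4, 7, 10, 18, 21, 23} — 6 values for 6 variables — and 18 appears only in Alice's list, so Alice = 18.
The 5 still-open variables draw from only 5 values {4, 7, 10, 21, 23}, so each is used; only Jack can be 21, hence Jack = 21.

Jack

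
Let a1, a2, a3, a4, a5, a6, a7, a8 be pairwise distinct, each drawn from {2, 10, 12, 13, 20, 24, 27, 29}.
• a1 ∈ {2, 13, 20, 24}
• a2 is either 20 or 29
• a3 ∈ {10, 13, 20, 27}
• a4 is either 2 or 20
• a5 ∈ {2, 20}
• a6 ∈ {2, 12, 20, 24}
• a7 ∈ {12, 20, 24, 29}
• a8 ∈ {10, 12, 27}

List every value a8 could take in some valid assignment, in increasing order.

10, 27

a4 and a5 share exactly the 2 values {2, 20}; by pigeonhole those values go to them, so strike 2, 20 from a1, a2, a3, a6, a7.
That leaves a2 = 29. So a7 can't be 29.
a6 and a7 share exactly the 2 values {12, 24}; by pigeonhole those values go to them, so strike 12, 24 from a1, a8.
a1's domain is down to {13}, so a1 = 13. Eliminate 13 elsewhere: a3.
No further eliminations apply; a8 can still be any of 10, 27.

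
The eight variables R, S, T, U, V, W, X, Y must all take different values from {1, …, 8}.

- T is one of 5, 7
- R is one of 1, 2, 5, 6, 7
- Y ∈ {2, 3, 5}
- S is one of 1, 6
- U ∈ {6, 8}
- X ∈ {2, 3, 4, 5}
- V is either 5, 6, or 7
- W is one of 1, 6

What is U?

The 8 variables together cover exactly {1, 2, 3, 4, 5, 6, 7, 8} — 8 values for 8 variables — and 4 appears only in X's list, so X = 4.
The 7 still-open variables draw from only 7 values {1, 2, 3, 5, 6, 7, 8}, so each is used; only Y can be 3, hence Y = 3.
The 6 still-open variables together cover exactly {1, 2, 5, 6, 7, 8} — 6 values for 6 variables — and 2 appears only in R's list, so R = 2.
Among the 5 still-open variables, 8 fits only U (and all 5 values in {1, 5, 6, 7, 8} must be used), so U = 8.

8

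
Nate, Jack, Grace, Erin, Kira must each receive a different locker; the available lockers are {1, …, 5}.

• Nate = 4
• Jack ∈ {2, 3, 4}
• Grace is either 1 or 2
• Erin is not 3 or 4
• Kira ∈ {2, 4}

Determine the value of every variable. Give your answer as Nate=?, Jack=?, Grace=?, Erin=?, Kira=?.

Nate must be 4 (only option left). Eliminate 4 elsewhere: Jack, Kira.
Kira must be 2 (only option left). Remove 2 from Jack, Grace, Erin.
Jack's domain is down to {3}, so Jack = 3.
Grace has just one choice, so Grace = 1. Remove 1 from Erin.
That leaves Erin = 5.

Nate=4, Jack=3, Grace=1, Erin=5, Kira=2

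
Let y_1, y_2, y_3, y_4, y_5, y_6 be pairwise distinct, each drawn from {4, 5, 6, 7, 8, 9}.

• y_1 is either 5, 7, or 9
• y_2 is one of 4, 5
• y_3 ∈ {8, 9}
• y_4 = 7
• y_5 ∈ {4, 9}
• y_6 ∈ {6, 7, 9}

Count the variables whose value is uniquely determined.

3

y_4 must be 7 (only option left). So y_1, y_6 can't be 7.
The 5 still-open variables draw from only 5 values {4, 5, 6, 8, 9}, so each is used; only y_6 can be 6, hence y_6 = 6.
Among the 4 still-open variables, 8 fits only y_3 (and all 4 values in {4, 5, 8, 9} must be used), so y_3 = 8.
Determined: y_3=8, y_4=7, y_6=6. The other variables each still have more than one consistent value. That makes 3.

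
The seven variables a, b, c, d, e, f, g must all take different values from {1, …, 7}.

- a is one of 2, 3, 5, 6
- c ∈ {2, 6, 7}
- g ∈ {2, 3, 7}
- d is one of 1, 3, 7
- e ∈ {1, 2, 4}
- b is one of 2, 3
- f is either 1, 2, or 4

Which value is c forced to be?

Among the 7 variables, 5 fits only a (and all 7 values in {1, 2, 3, 4, 5, 6, 7} must be used), so a = 5.
Among the 6 still-open variables, 6 fits only c (and all 6 values in {1, 2, 3, 4, 6, 7} must be used), so c = 6.

6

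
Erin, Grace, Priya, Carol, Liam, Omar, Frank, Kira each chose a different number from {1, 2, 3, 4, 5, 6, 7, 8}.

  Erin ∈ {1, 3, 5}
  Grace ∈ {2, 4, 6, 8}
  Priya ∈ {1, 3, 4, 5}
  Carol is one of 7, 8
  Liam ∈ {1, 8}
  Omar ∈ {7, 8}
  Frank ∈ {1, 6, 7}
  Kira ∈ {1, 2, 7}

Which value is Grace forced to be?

The 2 variables Carol and Omar are confined to {7, 8}, which locks those values in; drop them from Grace, Liam, Frank, Kira.
Liam must be 1 (only option left). Remove 1 from Erin, Priya, Frank, Kira.
Frank's domain is down to {6}, so Frank = 6. Eliminate 6 elsewhere: Grace.
Kira has just one choice, so Kira = 2. Strike 2 from Grace.
So Grace = 4.

4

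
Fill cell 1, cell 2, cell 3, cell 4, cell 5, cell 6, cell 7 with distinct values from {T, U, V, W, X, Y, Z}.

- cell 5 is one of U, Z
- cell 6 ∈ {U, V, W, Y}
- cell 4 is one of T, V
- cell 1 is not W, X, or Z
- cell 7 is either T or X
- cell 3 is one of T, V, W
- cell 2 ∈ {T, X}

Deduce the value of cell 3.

The 7 variables draw from only 7 values {T, U, V, W, X, Y, Z}, so each is used; only cell 5 can be Z, hence cell 5 = Z.
The 2 variables cell 2 and cell 7 are confined to {T, X}, which locks those values in; drop them from cell 1, cell 3, cell 4.
cell 4 must be V (only option left). Remove V from cell 1, cell 3, cell 6.
So cell 3 = W.

W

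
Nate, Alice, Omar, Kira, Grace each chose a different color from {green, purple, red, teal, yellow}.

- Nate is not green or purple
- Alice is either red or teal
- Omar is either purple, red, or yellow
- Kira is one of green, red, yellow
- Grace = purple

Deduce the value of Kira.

green

Grace must be purple (only option left). So Omar can't be purple.
Among the 4 still-open variables, green fits only Kira (and all 4 values in {green, red, teal, yellow} must be used), so Kira = green.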